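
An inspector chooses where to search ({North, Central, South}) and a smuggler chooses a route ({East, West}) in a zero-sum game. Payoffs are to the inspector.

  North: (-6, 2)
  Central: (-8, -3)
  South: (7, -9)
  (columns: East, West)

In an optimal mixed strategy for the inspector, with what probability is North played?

Row minima: North → -6, Central → -8, South → -9; maximin = -6.
Column maxima: East → 7, West → 2; minimax = 2.
-6 ≠ 2, so there is no saddle point; optimal play is mixed.
Central is strictly dominated by North, so the inspector never plays it.
On the remaining 2×2 (North, South vs East, West):
Let the inspector play North with probability p. Expected payoff against East: (-6)p + 7(1−p) = −13p + 7; against West: 2p + (-9)(1−p) = 11p − 9.
Setting these equal: −13p + 7 = 11p − 9 ⇒ −24p = -16 ⇒ p = 2/3, and the value is (-13)·(2/3) + 7 = -5/3.
For the smuggler: with q = P(East), equating North's and South's payoffs gives −8q + 2 = 16q − 9 ⇒ q = 11/24.

2/3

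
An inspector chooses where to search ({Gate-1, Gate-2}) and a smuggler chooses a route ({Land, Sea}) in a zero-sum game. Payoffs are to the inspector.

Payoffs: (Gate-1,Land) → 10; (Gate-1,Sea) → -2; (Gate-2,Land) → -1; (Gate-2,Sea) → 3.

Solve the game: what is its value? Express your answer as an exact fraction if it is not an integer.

7/4

Row minima: Gate-1 → -2, Gate-2 → -1; maximin = -1.
Column maxima: Land → 10, Sea → 3; minimax = 3.
-1 ≠ 3, so there is no saddle point; optimal play is mixed.
Let the inspector play Gate-1 with probability p. Expected payoff against Land: 10p + (-1)(1−p) = 11p − 1; against Sea: (-2)p + 3(1−p) = −5p + 3.
Setting these equal: 11p − 1 = −5p + 3 ⇒ 16p = 4 ⇒ p = 1/4, and the value is (11)·(1/4) − 1 = 7/4.
For the smuggler: with q = P(Land), equating Gate-1's and Gate-2's payoffs gives 12q − 2 = −4q + 3 ⇒ q = 5/16.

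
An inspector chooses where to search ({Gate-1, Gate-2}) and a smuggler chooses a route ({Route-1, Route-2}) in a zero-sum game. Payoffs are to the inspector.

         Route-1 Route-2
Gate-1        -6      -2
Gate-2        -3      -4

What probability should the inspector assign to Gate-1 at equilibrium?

Row minima: Gate-1 → -6, Gate-2 → -4; maximin = -4.
Column maxima: Route-1 → -3, Route-2 → -2; minimax = -3.
-4 ≠ -3, so there is no saddle point; optimal play is mixed.
Let the inspector play Gate-1 with probability p. Expected payoff against Route-1: (-6)p + (-3)(1−p) = −3p − 3; against Route-2: (-2)p + (-4)(1−p) = 2p − 4.
Setting these equal: −3p − 3 = 2p − 4 ⇒ −5p = -1 ⇒ p = 1/5, and the value is (-3)·(1/5) − 3 = -18/5.
For the smuggler: with q = P(Route-1), equating Gate-1's and Gate-2's payoffs gives −4q − 2 = q − 4 ⇒ q = 2/5.

1/5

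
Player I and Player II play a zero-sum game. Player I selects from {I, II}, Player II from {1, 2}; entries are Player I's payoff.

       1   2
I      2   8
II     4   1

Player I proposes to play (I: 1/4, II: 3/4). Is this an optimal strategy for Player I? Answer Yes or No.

Against 1 this mix gives (1/4)·2 + (3/4)·4 = 7/2.
Against 2 this mix gives (1/4)·8 + (3/4)·1 = 11/4.
Player II will play 2, holding Player I to 11/4. Shifting weight toward the row that does better against 2 would raise this floor (the equalizing mix achieves 10/3 against both 2 and 1), so the proposed strategy is not optimal.

No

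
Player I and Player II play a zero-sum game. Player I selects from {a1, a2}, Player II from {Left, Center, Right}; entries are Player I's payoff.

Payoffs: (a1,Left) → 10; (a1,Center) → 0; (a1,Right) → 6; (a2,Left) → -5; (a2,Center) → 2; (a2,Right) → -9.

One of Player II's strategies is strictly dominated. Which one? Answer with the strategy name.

Left

Right holds Player I's payoff strictly below Left in every row: 6 < 10, -9 < -5.
So Left is strictly dominated for Player II.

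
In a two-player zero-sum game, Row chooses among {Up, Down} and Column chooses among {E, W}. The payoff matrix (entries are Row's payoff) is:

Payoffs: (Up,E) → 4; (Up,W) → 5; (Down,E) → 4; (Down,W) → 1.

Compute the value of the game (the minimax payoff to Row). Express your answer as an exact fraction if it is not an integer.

4

Row minima: Up → 4, Down → 1; maximin = 4.
Column maxima: E → 4, W → 5; minimax = 4.
Since maximin = minimax = 4, there is a saddle point and the value is 4.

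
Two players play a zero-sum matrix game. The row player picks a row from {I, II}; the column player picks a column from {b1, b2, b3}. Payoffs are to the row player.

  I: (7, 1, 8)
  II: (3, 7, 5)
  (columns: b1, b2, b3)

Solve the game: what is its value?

Row minima: I → 1, II → 3; maximin = 3.
Column maxima: b1 → 7, b2 → 7, b3 → 8; minimax = 7.
3 ≠ 7, so there is no saddle point; optimal play is mixed.
b3 is strictly dominated by b1 (it gives the row player strictly more in every row), so the column player never plays it.
On the remaining 2×2 (I, II vs b1, b2):
Let the row player play I with probability p. Expected payoff against b1: 7p + 3(1−p) = 4p + 3; against b2: 1p + 7(1−p) = −6p + 7.
Setting these equal: 4p + 3 = −6p + 7 ⇒ 10p = 4 ⇒ p = 2/5, and the value is (4)·(2/5) + 3 = 23/5.
For the column player: with q = P(b1), equating I's and II's payoffs gives 6q + 1 = −4q + 7 ⇒ q = 3/5.

23/5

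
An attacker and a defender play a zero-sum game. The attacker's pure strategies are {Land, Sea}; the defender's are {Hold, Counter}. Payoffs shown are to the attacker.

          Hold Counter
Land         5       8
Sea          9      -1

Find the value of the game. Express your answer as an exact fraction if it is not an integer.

Row minima: Land → 5, Sea → -1; maximin = 5.
Column maxima: Hold → 9, Counter → 8; minimax = 8.
5 ≠ 8, so there is no saddle point; optimal play is mixed.
Let the attacker play Land with probability p. Expected payoff against Hold: 5p + 9(1−p) = −4p + 9; against Counter: 8p + (-1)(1−p) = 9p − 1.
Setting these equal: −4p + 9 = 9p − 1 ⇒ −13p = -10 ⇒ p = 10/13, and the value is (-4)·(10/13) + 9 = 77/13.
For the defender: with q = P(Hold), equating Land's and Sea's payoffs gives −3q + 8 = 10q − 1 ⇒ q = 9/13.

77/13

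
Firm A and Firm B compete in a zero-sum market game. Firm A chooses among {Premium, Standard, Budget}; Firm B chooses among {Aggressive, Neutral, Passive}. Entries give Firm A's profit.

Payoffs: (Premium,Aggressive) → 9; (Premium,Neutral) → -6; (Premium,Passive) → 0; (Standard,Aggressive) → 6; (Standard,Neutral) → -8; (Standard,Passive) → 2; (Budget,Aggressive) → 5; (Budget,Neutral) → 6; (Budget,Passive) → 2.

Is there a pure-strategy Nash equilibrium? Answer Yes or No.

Yes

Row minima: Premium → -6, Standard → -8, Budget → 2; maximin = 2.
Column maxima: Aggressive → 9, Neutral → 6, Passive → 2; minimax = 2.
maximin = minimax = 2, so a saddle point exists.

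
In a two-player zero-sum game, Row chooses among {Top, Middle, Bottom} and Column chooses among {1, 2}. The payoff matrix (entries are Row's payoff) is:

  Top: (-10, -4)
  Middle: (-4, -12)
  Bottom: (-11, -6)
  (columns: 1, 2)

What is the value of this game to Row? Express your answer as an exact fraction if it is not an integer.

-52/7

Row minima: Top → -10, Middle → -12, Bottom → -11; maximin = -10.
Column maxima: 1 → -4, 2 → -4; minimax = -4.
-10 ≠ -4, so there is no saddle point; optimal play is mixed.
Bottom is strictly dominated by Top, so Row never plays it.
On the remaining 2×2 (Top, Middle vs 1, 2):
Let Row play Top with probability p. Expected payoff against 1: (-10)p + (-4)(1−p) = −6p − 4; against 2: (-4)p + (-12)(1−p) = 8p − 12.
Setting these equal: −6p − 4 = 8p − 12 ⇒ −14p = -8 ⇒ p = 4/7, and the value is (-6)·(4/7) − 4 = -52/7.
For Column: with q = P(1), equating Top's and Middle's payoffs gives −6q − 4 = 8q − 12 ⇒ q = 4/7.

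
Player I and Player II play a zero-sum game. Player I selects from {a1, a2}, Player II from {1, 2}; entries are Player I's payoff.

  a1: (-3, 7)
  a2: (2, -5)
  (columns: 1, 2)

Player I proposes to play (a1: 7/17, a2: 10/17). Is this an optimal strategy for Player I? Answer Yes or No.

Against 1 this mix gives (7/17)·(-3) + (10/17)·2 = -1/17.
Against 2 this mix gives (7/17)·7 + (10/17)·(-5) = -1/17.
All of Player II's active replies (1, 2) yield -1/17, and no column does worse for Player I. The mix makes Player II indifferent and guarantees -1/17, so it is optimal.

Yes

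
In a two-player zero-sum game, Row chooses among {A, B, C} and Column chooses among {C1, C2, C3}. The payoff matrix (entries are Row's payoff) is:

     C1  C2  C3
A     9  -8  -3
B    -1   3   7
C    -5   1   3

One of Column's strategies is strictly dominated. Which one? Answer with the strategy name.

C3

C2 holds Row's payoff strictly below C3 in every row: -8 < -3, 3 < 7, 1 < 3.
So C3 is strictly dominated for Column.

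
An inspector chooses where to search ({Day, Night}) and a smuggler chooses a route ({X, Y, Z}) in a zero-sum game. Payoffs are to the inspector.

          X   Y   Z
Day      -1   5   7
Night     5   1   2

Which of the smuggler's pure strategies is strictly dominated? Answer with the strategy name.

Y holds the inspector's payoff strictly below Z in every row: 5 < 7, 1 < 2.
So Z is strictly dominated for the smuggler.

Z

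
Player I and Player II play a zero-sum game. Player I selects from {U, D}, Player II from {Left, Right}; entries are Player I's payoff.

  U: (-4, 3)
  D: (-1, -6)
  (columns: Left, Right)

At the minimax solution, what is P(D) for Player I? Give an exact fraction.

Row minima: U → -4, D → -6; maximin = -4.
Column maxima: Left → -1, Right → 3; minimax = -1.
-4 ≠ -1, so there is no saddle point; optimal play is mixed.
Let Player I play U with probability p. Expected payoff against Left: (-4)p + (-1)(1−p) = −3p − 1; against Right: 3p + (-6)(1−p) = 9p − 6.
Setting these equal: −3p − 1 = 9p − 6 ⇒ −12p = -5 ⇒ p = 5/12, and the value is (-3)·(5/12) − 1 = -9/4.
For Player II: with q = P(Left), equating U's and D's payoffs gives −7q + 3 = 5q − 6 ⇒ q = 3/4.

7/12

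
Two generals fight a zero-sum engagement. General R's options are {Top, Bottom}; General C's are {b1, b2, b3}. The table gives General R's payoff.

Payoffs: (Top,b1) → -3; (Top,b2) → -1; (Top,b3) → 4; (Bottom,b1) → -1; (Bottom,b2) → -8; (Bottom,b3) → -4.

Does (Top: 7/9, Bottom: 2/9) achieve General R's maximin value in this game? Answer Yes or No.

Yes

Against b1 this mix gives (7/9)·(-3) + (2/9)·(-1) = -23/9.
Against b2 this mix gives (7/9)·(-1) + (2/9)·(-8) = -23/9.
Against b3 this mix gives (7/9)·4 + (2/9)·(-4) = 20/9.
All of General C's active replies (b1, b2) yield -23/9, and no column does worse for General R. The mix makes General C indifferent and guarantees -23/9, so it is optimal.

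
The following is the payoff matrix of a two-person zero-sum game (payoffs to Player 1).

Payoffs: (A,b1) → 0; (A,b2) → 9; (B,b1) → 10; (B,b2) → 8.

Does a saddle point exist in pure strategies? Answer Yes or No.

No

Row minima: A → 0, B → 8; maximin = 8.
Column maxima: b1 → 10, b2 → 9; minimax = 9.
8 ≠ 9, so no pure-strategy equilibrium exists.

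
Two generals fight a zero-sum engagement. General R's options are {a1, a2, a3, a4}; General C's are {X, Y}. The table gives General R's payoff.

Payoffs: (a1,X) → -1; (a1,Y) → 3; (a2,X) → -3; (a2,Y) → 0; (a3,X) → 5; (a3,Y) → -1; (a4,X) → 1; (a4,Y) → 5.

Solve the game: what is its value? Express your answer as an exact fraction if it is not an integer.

13/5

Row minima: a1 → -1, a2 → -3, a3 → -1, a4 → 1; maximin = 1.
Column maxima: X → 5, Y → 5; minimax = 5.
1 ≠ 5, so there is no saddle point; optimal play is mixed.
a1 is strictly dominated by a4, so General R never plays it.
a2 is strictly dominated by a4, so General R never plays it.
On the remaining 2×2 (a3, a4 vs X, Y):
Let General R play a3 with probability p. Expected payoff against X: 5p + 1(1−p) = 4p + 1; against Y: (-1)p + 5(1−p) = −6p + 5.
Setting these equal: 4p + 1 = −6p + 5 ⇒ 10p = 4 ⇒ p = 2/5, and the value is (4)·(2/5) + 1 = 13/5.
For General C: with q = P(X), equating a3's and a4's payoffs gives 6q − 1 = −4q + 5 ⇒ q = 3/5.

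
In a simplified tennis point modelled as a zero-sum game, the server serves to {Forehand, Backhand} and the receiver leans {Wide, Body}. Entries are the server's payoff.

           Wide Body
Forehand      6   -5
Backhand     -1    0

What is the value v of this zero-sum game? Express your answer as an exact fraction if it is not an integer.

Row minima: Forehand → -5, Backhand → -1; maximin = -1.
Column maxima: Wide → 6, Body → 0; minimax = 0.
-1 ≠ 0, so there is no saddle point; optimal play is mixed.
Let the server play Forehand with probability p. Expected payoff against Wide: 6p + (-1)(1−p) = 7p − 1; against Body: (-5)p + 0(1−p) = −5p.
Setting these equal: 7p − 1 = −5p ⇒ 12p = 1 ⇒ p = 1/12, and the value is (7)·(1/12) − 1 = -5/12.
For the receiver: with q = P(Wide), equating Forehand's and Backhand's payoffs gives 11q − 5 = −q ⇒ q = 5/12.

-5/12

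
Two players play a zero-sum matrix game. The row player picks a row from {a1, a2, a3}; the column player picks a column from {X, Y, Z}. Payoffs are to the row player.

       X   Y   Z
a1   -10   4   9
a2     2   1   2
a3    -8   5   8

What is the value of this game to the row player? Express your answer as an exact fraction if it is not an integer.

Row minima: a1 → -10, a2 → 1, a3 → -8; maximin = 1.
Column maxima: X → 2, Y → 5, Z → 9; minimax = 2.
1 ≠ 2, so there is no saddle point; optimal play is mixed.
Z is strictly dominated by Y (it gives the row player strictly more in every row), so the column player never plays it.
With Z eliminated, a1 is strictly dominated by a3 (a3 gives the row player strictly more in every remaining column), so the row player never plays it.
On the remaining 2×2 (a2, a3 vs X, Y):
Let the row player play a2 with probability p. Expected payoff against X: 2p + (-8)(1−p) = 10p − 8; against Y: 1p + 5(1−p) = −4p + 5.
Setting these equal: 10p − 8 = −4p + 5 ⇒ 14p = 13 ⇒ p = 13/14, and the value is (10)·(13/14) − 8 = 9/7.
For the column player: with q = P(X), equating a2's and a3's payoffs gives q + 1 = −13q + 5 ⇒ q = 2/7.

9/7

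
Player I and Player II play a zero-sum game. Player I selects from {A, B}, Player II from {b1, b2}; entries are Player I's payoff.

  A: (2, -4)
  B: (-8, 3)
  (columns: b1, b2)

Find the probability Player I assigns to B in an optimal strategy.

6/17

Row minima: A → -4, B → -8; maximin = -4.
Column maxima: b1 → 2, b2 → 3; minimax = 2.
-4 ≠ 2, so there is no saddle point; optimal play is mixed.
Let Player I play A with probability p. Expected payoff against b1: 2p + (-8)(1−p) = 10p − 8; against b2: (-4)p + 3(1−p) = −7p + 3.
Setting these equal: 10p − 8 = −7p + 3 ⇒ 17p = 11 ⇒ p = 11/17, and the value is (10)·(11/17) − 8 = -26/17.
For Player II: with q = P(b1), equating A's and B's payoffs gives 6q − 4 = −11q + 3 ⇒ q = 7/17.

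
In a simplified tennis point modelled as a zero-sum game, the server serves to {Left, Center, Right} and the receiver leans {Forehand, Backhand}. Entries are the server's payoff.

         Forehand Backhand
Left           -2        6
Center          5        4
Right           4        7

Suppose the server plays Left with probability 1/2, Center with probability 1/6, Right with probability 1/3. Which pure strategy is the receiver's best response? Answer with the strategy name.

Forehand

If the receiver plays Forehand, the server's expected payoff is (1/2)·(-2) + (1/6)·5 + (1/3)·4 = 7/6.
If the receiver plays Backhand, the server's expected payoff is (1/2)·6 + (1/6)·4 + (1/3)·7 = 6.
The receiver minimizes the server's payoff; the smallest is 7/6, so the best response is Forehand.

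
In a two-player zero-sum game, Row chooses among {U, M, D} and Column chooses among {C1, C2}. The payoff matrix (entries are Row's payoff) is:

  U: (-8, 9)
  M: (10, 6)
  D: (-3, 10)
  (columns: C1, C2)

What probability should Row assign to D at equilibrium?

Row minima: U → -8, M → 6, D → -3; maximin = 6.
Column maxima: C1 → 10, C2 → 10; minimax = 10.
6 ≠ 10, so there is no saddle point; optimal play is mixed.
U is strictly dominated by D, so Row never plays it.
On the remaining 2×2 (M, D vs C1, C2):
Let Row play M with probability p. Expected payoff against C1: 10p + (-3)(1−p) = 13p − 3; against C2: 6p + 10(1−p) = −4p + 10.
Setting these equal: 13p − 3 = −4p + 10 ⇒ 17p = 13 ⇒ p = 13/17, and the value is (13)·(13/17) − 3 = 118/17.
For Column: with q = P(C1), equating M's and D's payoffs gives 4q + 6 = −13q + 10 ⇒ q = 4/17.

4/17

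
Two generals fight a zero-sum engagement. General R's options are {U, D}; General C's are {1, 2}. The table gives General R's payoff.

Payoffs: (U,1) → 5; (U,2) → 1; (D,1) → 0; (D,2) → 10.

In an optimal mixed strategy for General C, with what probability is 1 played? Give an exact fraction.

9/14

Row minima: U → 1, D → 0; maximin = 1.
Column maxima: 1 → 5, 2 → 10; minimax = 5.
1 ≠ 5, so there is no saddle point; optimal play is mixed.
Let General R play U with probability p. Expected payoff against 1: 5p + 0(1−p) = 5p; against 2: 1p + 10(1−p) = −9p + 10.
Setting these equal: 5p = −9p + 10 ⇒ 14p = 10 ⇒ p = 5/7, and the value is (5)·(5/7) = 25/7.
For General C: with q = P(1), equating U's and D's payoffs gives 4q + 1 = −10q + 10 ⇒ q = 9/14.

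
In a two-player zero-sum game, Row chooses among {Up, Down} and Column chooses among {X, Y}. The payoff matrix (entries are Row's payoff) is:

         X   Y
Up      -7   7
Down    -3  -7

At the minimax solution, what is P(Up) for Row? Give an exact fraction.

Row minima: Up → -7, Down → -7; maximin = -7.
Column maxima: X → -3, Y → 7; minimax = -3.
-7 ≠ -3, so there is no saddle point; optimal play is mixed.
Let Row play Up with probability p. Expected payoff against X: (-7)p + (-3)(1−p) = −4p − 3; against Y: 7p + (-7)(1−p) = 14p − 7.
Setting these equal: −4p − 3 = 14p − 7 ⇒ −18p = -4 ⇒ p = 2/9, and the value is (-4)·(2/9) − 3 = -35/9.
For Column: with q = P(X), equating Up's and Down's payoffs gives −14q + 7 = 4q − 7 ⇒ q = 7/9.

2/9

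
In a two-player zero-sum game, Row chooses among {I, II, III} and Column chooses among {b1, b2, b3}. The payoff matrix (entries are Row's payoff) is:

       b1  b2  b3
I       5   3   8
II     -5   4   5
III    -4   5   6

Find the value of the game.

37/11

Row minima: I → 3, II → -5, III → -4; maximin = 3.
Column maxima: b1 → 5, b2 → 5, b3 → 8; minimax = 5.
3 ≠ 5, so there is no saddle point; optimal play is mixed.
II is strictly dominated by III, so Row never plays it.
b3 is strictly dominated by b1 (it gives Row strictly more in every row), so Column never plays it.
On the remaining 2×2 (I, III vs b1, b2):
Let Row play I with probability p. Expected payoff against b1: 5p + (-4)(1−p) = 9p − 4; against b2: 3p + 5(1−p) = −2p + 5.
Setting these equal: 9p − 4 = −2p + 5 ⇒ 11p = 9 ⇒ p = 9/11, and the value is (9)·(9/11) − 4 = 37/11.
For Column: with q = P(b1), equating I's and III's payoffs gives 2q + 3 = −9q + 5 ⇒ q = 2/11.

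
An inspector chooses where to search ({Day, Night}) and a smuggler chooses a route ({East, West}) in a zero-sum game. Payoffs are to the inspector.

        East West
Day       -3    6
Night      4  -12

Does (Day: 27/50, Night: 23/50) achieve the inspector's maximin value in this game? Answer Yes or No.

No

Against East this mix gives (27/50)·(-3) + (23/50)·4 = 11/50.
Against West this mix gives (27/50)·6 + (23/50)·(-12) = -57/25.
The smuggler will play West, holding the inspector to -57/25. Shifting weight toward the row that does better against West would raise this floor (the equalizing mix achieves -12/25 against both West and East), so the proposed strategy is not optimal.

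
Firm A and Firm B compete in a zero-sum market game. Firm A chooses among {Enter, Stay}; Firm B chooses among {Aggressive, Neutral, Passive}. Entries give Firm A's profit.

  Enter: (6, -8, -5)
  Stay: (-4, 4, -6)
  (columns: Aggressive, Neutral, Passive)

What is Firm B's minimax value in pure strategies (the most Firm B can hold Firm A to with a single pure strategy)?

-5

Column maxima: Aggressive → 6, Neutral → 4, Passive → -5.
The smallest of these is -5.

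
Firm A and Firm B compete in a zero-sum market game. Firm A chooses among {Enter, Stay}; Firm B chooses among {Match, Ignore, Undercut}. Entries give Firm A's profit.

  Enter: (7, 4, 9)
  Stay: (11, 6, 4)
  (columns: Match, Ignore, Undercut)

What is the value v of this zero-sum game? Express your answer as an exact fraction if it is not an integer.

38/7

Row minima: Enter → 4, Stay → 4; maximin = 4.
Column maxima: Match → 11, Ignore → 6, Undercut → 9; minimax = 6.
4 ≠ 6, so there is no saddle point; optimal play is mixed.
Match is strictly dominated by Ignore (it gives Firm A strictly more in every row), so Firm B never plays it.
On the remaining 2×2 (Enter, Stay vs Ignore, Undercut):
Let Firm A play Enter with probability p. Expected payoff against Ignore: 4p + 6(1−p) = −2p + 6; against Undercut: 9p + 4(1−p) = 5p + 4.
Setting these equal: −2p + 6 = 5p + 4 ⇒ −7p = -2 ⇒ p = 2/7, and the value is (-2)·(2/7) + 6 = 38/7.
For Firm B: with q = P(Ignore), equating Enter's and Stay's payoffs gives −5q + 9 = 2q + 4 ⇒ q = 5/7.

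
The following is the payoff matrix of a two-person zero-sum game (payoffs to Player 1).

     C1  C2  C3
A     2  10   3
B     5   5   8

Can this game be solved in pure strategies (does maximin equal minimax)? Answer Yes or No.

Row minima: A → 2, B → 5; maximin = 5.
Column maxima: C1 → 5, C2 → 10, C3 → 8; minimax = 5.
maximin = minimax = 5, so a saddle point exists.

Yes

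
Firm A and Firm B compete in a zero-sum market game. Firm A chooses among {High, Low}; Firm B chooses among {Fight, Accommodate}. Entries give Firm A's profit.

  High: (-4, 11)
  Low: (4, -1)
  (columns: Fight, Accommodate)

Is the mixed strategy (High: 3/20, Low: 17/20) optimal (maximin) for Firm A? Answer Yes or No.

Against Fight this mix gives (3/20)·(-4) + (17/20)·4 = 14/5.
Against Accommodate this mix gives (3/20)·11 + (17/20)·(-1) = 4/5.
Firm B will play Accommodate, holding Firm A to 4/5. Shifting weight toward the row that does better against Accommodate would raise this floor (the equalizing mix achieves 2 against both Accommodate and Fight), so the proposed strategy is not optimal.

No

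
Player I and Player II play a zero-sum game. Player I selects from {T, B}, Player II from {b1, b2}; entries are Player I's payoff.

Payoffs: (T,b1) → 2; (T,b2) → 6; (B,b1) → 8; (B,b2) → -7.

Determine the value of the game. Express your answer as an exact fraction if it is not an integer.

62/19

Row minima: T → 2, B → -7; maximin = 2.
Column maxima: b1 → 8, b2 → 6; minimax = 6.
2 ≠ 6, so there is no saddle point; optimal play is mixed.
Let Player I play T with probability p. Expected payoff against b1: 2p + 8(1−p) = −6p + 8; against b2: 6p + (-7)(1−p) = 13p − 7.
Setting these equal: −6p + 8 = 13p − 7 ⇒ −19p = -15 ⇒ p = 15/19, and the value is (-6)·(15/19) + 8 = 62/19.
For Player II: with q = P(b1), equating T's and B's payoffs gives −4q + 6 = 15q − 7 ⇒ q = 13/19.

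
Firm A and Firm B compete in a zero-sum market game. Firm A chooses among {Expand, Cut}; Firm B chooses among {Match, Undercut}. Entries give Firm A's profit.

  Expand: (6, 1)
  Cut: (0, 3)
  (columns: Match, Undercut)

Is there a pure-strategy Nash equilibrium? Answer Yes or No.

No

Row minima: Expand → 1, Cut → 0; maximin = 1.
Column maxima: Match → 6, Undercut → 3; minimax = 3.
1 ≠ 3, so no pure-strategy equilibrium exists.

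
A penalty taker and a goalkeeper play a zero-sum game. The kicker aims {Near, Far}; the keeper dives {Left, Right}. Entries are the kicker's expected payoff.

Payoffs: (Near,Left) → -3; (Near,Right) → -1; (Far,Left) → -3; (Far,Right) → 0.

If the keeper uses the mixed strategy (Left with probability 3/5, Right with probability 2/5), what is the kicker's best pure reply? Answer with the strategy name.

Far

Expected payoff of Near: (3/5)·(-3) + (2/5)·(-1) = -11/5.
Expected payoff of Far: (3/5)·(-3) + (2/5)·0 = -9/5.
The largest is -9/5, so the kicker's best response is Far.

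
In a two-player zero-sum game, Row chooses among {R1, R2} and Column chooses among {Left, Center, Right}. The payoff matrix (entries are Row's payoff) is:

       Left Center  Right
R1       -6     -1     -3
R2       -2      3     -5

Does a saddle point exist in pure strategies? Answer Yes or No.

Row minima: R1 → -6, R2 → -5; maximin = -5.
Column maxima: Left → -2, Center → 3, Right → -3; minimax = -3.
-5 ≠ -3, so no pure-strategy equilibrium exists.

No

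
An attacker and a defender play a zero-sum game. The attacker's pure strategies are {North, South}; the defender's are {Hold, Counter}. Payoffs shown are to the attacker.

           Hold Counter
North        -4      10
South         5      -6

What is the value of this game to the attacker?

Row minima: North → -4, South → -6; maximin = -4.
Column maxima: Hold → 5, Counter → 10; minimax = 5.
-4 ≠ 5, so there is no saddle point; optimal play is mixed.
Let the attacker play North with probability p. Expected payoff against Hold: (-4)p + 5(1−p) = −9p + 5; against Counter: 10p + (-6)(1−p) = 16p − 6.
Setting these equal: −9p + 5 = 16p − 6 ⇒ −25p = -11 ⇒ p = 11/25, and the value is (-9)·(11/25) + 5 = 26/25.
For the defender: with q = P(Hold), equating North's and South's payoffs gives −14q + 10 = 11q − 6 ⇒ q = 16/25.

26/25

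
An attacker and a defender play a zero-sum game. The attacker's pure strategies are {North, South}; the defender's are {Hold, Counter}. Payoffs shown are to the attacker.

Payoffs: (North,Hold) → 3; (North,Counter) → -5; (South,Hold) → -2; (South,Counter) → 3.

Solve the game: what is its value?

-1/13

Row minima: North → -5, South → -2; maximin = -2.
Column maxima: Hold → 3, Counter → 3; minimax = 3.
-2 ≠ 3, so there is no saddle point; optimal play is mixed.
Let the attacker play North with probability p. Expected payoff against Hold: 3p + (-2)(1−p) = 5p − 2; against Counter: (-5)p + 3(1−p) = −8p + 3.
Setting these equal: 5p − 2 = −8p + 3 ⇒ 13p = 5 ⇒ p = 5/13, and the value is (5)·(5/13) − 2 = -1/13.
For the defender: with q = P(Hold), equating North's and South's payoffs gives 8q − 5 = −5q + 3 ⇒ q = 8/13.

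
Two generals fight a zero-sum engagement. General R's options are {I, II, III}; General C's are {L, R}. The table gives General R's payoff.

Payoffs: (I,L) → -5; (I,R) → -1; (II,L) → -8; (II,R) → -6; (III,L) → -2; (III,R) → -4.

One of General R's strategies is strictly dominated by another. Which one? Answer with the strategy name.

I gives a strictly higher payoff than II against every column: -5 > -8, -1 > -6.
So II is strictly dominated and General R never plays it.

II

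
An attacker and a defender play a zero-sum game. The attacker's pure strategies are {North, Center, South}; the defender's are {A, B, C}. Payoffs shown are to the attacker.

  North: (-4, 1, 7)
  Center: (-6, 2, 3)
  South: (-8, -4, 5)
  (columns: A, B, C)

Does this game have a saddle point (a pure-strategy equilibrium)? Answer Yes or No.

Row minima: North → -4, Center → -6, South → -8; maximin = -4.
Column maxima: A → -4, B → 2, C → 7; minimax = -4.
maximin = minimax = -4, so a saddle point exists.

Yes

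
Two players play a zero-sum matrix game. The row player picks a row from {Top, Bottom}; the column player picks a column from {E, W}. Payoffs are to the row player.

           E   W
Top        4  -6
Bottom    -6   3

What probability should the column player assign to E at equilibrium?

Row minima: Top → -6, Bottom → -6; maximin = -6.
Column maxima: E → 4, W → 3; minimax = 3.
-6 ≠ 3, so there is no saddle point; optimal play is mixed.
Let the row player play Top with probability p. Expected payoff against E: 4p + (-6)(1−p) = 10p − 6; against W: (-6)p + 3(1−p) = −9p + 3.
Setting these equal: 10p − 6 = −9p + 3 ⇒ 19p = 9 ⇒ p = 9/19, and the value is (10)·(9/19) − 6 = -24/19.
For the column player: with q = P(E), equating Top's and Bottom's payoffs gives 10q − 6 = −9q + 3 ⇒ q = 9/19.

9/19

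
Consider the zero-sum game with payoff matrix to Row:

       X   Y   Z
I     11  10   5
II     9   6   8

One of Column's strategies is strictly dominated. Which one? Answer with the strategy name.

Y holds Row's payoff strictly below X in every row: 10 < 11, 6 < 9.
So X is strictly dominated for Column.

X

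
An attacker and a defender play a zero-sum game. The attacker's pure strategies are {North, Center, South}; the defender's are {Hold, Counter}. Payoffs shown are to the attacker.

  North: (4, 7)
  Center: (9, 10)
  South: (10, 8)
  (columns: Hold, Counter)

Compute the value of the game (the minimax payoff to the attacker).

Row minima: North → 4, Center → 9, South → 8; maximin = 9.
Column maxima: Hold → 10, Counter → 10; minimax = 10.
9 ≠ 10, so there is no saddle point; optimal play is mixed.
North is strictly dominated by Center, so the attacker never plays it.
On the remaining 2×2 (Center, South vs Hold, Counter):
Let the attacker play Center with probability p. Expected payoff against Hold: 9p + 10(1−p) = −p + 10; against Counter: 10p + 8(1−p) = 2p + 8.
Setting these equal: −p + 10 = 2p + 8 ⇒ −3p = -2 ⇒ p = 2/3, and the value is (-1)·(2/3) + 10 = 28/3.
For the defender: with q = P(Hold), equating Center's and South's payoffs gives −q + 10 = 2q + 8 ⇒ q = 2/3.

28/3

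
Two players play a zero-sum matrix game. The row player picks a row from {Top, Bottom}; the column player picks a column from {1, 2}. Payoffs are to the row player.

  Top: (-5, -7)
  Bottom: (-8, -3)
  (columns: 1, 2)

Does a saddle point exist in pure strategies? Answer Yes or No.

Row minima: Top → -7, Bottom → -8; maximin = -7.
Column maxima: 1 → -5, 2 → -3; minimax = -5.
-7 ≠ -5, so no pure-strategy equilibrium exists.

No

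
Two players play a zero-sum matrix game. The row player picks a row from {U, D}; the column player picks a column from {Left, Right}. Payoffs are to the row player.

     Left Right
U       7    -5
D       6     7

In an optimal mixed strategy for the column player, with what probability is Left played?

12/13

Row minima: U → -5, D → 6; maximin = 6.
Column maxima: Left → 7, Right → 7; minimax = 7.
6 ≠ 7, so there is no saddle point; optimal play is mixed.
Let the row player play U with probability p. Expected payoff against Left: 7p + 6(1−p) = p + 6; against Right: (-5)p + 7(1−p) = −12p + 7.
Setting these equal: p + 6 = −12p + 7 ⇒ 13p = 1 ⇒ p = 1/13, and the value is (1)·(1/13) + 6 = 79/13.
For the column player: with q = P(Left), equating U's and D's payoffs gives 12q − 5 = −q + 7 ⇒ q = 12/13.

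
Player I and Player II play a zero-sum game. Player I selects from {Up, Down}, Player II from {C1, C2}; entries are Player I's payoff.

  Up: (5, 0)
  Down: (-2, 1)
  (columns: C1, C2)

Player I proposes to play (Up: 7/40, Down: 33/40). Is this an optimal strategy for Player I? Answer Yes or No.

No

Against C1 this mix gives (7/40)·5 + (33/40)·(-2) = -31/40.
Against C2 this mix gives (7/40)·0 + (33/40)·1 = 33/40.
Player II will play C1, holding Player I to -31/40. Shifting weight toward the row that does better against C1 would raise this floor (the equalizing mix achieves 5/8 against both C1 and C2), so the proposed strategy is not optimal.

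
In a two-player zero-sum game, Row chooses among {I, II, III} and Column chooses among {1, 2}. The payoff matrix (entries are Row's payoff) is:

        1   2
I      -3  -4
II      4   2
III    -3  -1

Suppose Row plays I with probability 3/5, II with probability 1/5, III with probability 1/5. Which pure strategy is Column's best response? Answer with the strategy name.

If Column plays 1, Row's expected payoff is (3/5)·(-3) + (1/5)·4 + (1/5)·(-3) = -8/5.
If Column plays 2, Row's expected payoff is (3/5)·(-4) + (1/5)·2 + (1/5)·(-1) = -11/5.
Column minimizes Row's payoff; the smallest is -11/5, so the best response is 2.

2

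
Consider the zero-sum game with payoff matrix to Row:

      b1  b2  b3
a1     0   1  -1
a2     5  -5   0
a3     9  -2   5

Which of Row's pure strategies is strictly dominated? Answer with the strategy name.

a3 gives a strictly higher payoff than a2 against every column: 9 > 5, -2 > -5, 5 > 0.
So a2 is strictly dominated and Row never plays it.

a2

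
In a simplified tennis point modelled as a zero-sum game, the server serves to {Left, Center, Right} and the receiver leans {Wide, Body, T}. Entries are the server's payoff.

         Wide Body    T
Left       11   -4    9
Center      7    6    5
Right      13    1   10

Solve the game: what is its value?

11/2

Row minima: Left → -4, Center → 5, Right → 1; maximin = 5.
Column maxima: Wide → 13, Body → 6, T → 10; minimax = 6.
5 ≠ 6, so there is no saddle point; optimal play is mixed.
Left is strictly dominated by Right, so the server never plays it.
Wide is strictly dominated by Body (it gives the server strictly more in every row), so the receiver never plays it.
On the remaining 2×2 (Center, Right vs Body, T):
Let the server play Center with probability p. Expected payoff against Body: 6p + 1(1−p) = 5p + 1; against T: 5p + 10(1−p) = −5p + 10.
Setting these equal: 5p + 1 = −5p + 10 ⇒ 10p = 9 ⇒ p = 9/10, and the value is (5)·(9/10) + 1 = 11/2.
For the receiver: with q = P(Body), equating Center's and Right's payoffs gives q + 5 = −9q + 10 ⇒ q = 1/2.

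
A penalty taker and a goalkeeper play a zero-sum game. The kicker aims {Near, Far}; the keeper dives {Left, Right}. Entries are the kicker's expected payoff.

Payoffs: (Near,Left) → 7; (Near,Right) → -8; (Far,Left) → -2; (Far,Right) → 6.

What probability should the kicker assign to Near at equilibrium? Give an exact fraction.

8/23

Row minima: Near → -8, Far → -2; maximin = -2.
Column maxima: Left → 7, Right → 6; minimax = 6.
-2 ≠ 6, so there is no saddle point; optimal play is mixed.
Let the kicker play Near with probability p. Expected payoff against Left: 7p + (-2)(1−p) = 9p − 2; against Right: (-8)p + 6(1−p) = −14p + 6.
Setting these equal: 9p − 2 = −14p + 6 ⇒ 23p = 8 ⇒ p = 8/23, and the value is (9)·(8/23) − 2 = 26/23.
For the keeper: with q = P(Left), equating Near's and Far's payoffs gives 15q − 8 = −8q + 6 ⇒ q = 14/23.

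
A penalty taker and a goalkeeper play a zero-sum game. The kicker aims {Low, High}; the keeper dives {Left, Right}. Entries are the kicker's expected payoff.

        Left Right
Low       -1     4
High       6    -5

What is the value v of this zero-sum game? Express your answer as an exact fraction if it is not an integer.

19/16

Row minima: Low → -1, High → -5; maximin = -1.
Column maxima: Left → 6, Right → 4; minimax = 4.
-1 ≠ 4, so there is no saddle point; optimal play is mixed.
Let the kicker play Low with probability p. Expected payoff against Left: (-1)p + 6(1−p) = −7p + 6; against Right: 4p + (-5)(1−p) = 9p − 5.
Setting these equal: −7p + 6 = 9p − 5 ⇒ −16p = -11 ⇒ p = 11/16, and the value is (-7)·(11/16) + 6 = 19/16.
For the keeper: with q = P(Left), equating Low's and High's payoffs gives −5q + 4 = 11q − 5 ⇒ q = 9/16.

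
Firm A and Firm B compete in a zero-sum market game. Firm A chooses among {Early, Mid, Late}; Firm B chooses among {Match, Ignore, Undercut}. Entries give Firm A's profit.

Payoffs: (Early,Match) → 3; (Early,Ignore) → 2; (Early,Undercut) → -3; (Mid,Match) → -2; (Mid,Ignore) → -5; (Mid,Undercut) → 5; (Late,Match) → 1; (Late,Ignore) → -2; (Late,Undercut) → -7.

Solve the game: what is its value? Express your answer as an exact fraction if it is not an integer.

Row minima: Early → -3, Mid → -5, Late → -7; maximin = -3.
Column maxima: Match → 3, Ignore → 2, Undercut → 5; minimax = 2.
-3 ≠ 2, so there is no saddle point; optimal play is mixed.
Late is strictly dominated by Early, so Firm A never plays it.
Match is strictly dominated by Ignore (it gives Firm A strictly more in every row), so Firm B never plays it.
On the remaining 2×2 (Early, Mid vs Ignore, Undercut):
Let Firm A play Early with probability p. Expected payoff against Ignore: 2p + (-5)(1−p) = 7p − 5; against Undercut: (-3)p + 5(1−p) = −8p + 5.
Setting these equal: 7p − 5 = −8p + 5 ⇒ 15p = 10 ⇒ p = 2/3, and the value is (7)·(2/3) − 5 = -1/3.
For Firm B: with q = P(Ignore), equating Early's and Mid's payoffs gives 5q − 3 = −10q + 5 ⇒ q = 8/15.

-1/3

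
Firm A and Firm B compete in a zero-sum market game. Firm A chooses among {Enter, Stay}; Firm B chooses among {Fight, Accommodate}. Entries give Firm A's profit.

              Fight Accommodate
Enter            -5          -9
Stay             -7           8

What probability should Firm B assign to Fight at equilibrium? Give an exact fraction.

Row minima: Enter → -9, Stay → -7; maximin = -7.
Column maxima: Fight → -5, Accommodate → 8; minimax = -5.
-7 ≠ -5, so there is no saddle point; optimal play is mixed.
Let Firm A play Enter with probability p. Expected payoff against Fight: (-5)p + (-7)(1−p) = 2p − 7; against Accommodate: (-9)p + 8(1−p) = −17p + 8.
Setting these equal: 2p − 7 = −17p + 8 ⇒ 19p = 15 ⇒ p = 15/19, and the value is (2)·(15/19) − 7 = -103/19.
For Firm B: with q = P(Fight), equating Enter's and Stay's payoffs gives 4q − 9 = −15q + 8 ⇒ q = 17/19.

17/19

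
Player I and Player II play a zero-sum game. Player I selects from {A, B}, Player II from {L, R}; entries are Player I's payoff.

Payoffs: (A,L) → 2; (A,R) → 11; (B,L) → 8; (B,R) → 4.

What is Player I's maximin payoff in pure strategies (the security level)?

Row minima: A → 2, B → 4.
The best of these is 4.

4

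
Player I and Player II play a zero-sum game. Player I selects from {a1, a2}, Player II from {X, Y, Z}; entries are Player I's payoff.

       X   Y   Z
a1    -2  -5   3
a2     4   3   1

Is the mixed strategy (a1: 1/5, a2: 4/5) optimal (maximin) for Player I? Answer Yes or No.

Yes

Against X this mix gives (1/5)·(-2) + (4/5)·4 = 14/5.
Against Y this mix gives (1/5)·(-5) + (4/5)·3 = 7/5.
Against Z this mix gives (1/5)·3 + (4/5)·1 = 7/5.
All of Player II's active replies (Y, Z) yield 7/5, and no column does worse for Player I. The mix makes Player II indifferent and guarantees 7/5, so it is optimal.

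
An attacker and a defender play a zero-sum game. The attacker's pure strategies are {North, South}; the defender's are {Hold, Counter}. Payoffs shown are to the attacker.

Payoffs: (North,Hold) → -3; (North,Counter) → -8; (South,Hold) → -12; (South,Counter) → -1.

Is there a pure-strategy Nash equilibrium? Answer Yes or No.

Row minima: North → -8, South → -12; maximin = -8.
Column maxima: Hold → -3, Counter → -1; minimax = -3.
-8 ≠ -3, so no pure-strategy equilibrium exists.

No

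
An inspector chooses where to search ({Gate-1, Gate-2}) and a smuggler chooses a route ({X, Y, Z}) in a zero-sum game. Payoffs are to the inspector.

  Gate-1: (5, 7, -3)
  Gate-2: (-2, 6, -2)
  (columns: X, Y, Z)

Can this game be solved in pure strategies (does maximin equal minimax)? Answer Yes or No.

Yes

Row minima: Gate-1 → -3, Gate-2 → -2; maximin = -2.
Column maxima: X → 5, Y → 7, Z → -2; minimax = -2.
maximin = minimax = -2, so a saddle point exists.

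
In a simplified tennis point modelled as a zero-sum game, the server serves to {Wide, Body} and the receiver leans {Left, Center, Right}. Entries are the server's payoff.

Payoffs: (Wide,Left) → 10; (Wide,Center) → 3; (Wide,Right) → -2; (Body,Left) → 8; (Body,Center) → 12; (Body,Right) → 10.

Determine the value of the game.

58/7

Row minima: Wide → -2, Body → 8; maximin = 8.
Column maxima: Left → 10, Center → 12, Right → 10; minimax = 10.
8 ≠ 10, so there is no saddle point; optimal play is mixed.
Center is strictly dominated by Right (it gives the server strictly more in every row), so the receiver never plays it.
On the remaining 2×2 (Wide, Body vs Left, Right):
Let the server play Wide with probability p. Expected payoff against Left: 10p + 8(1−p) = 2p + 8; against Right: (-2)p + 10(1−p) = −12p + 10.
Setting these equal: 2p + 8 = −12p + 10 ⇒ 14p = 2 ⇒ p = 1/7, and the value is (2)·(1/7) + 8 = 58/7.
For the receiver: with q = P(Left), equating Wide's and Body's payoffs gives 12q − 2 = −2q + 10 ⇒ q = 6/7.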